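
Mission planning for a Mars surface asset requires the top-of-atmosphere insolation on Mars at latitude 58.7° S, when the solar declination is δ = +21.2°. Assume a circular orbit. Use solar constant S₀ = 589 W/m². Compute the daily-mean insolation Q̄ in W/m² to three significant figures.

cos H₀ = −tan(-58.7°) tan(+21.200°) = 0.6379, H₀ = 0.8790 rad.
Bracket: H₀ sin φ sin δ + cos φ cos δ sin H₀ = 0.8790×-0.85446×0.36162 + 0.51952×0.93232×0.77008 = -0.271602 + 0.372995 = 0.101393.
Q̄ = (S₀/π) × [bracket] = (589/π) × 0.101393 = 19.01 W/m².

Q̄ ≈ 19.0 W/m²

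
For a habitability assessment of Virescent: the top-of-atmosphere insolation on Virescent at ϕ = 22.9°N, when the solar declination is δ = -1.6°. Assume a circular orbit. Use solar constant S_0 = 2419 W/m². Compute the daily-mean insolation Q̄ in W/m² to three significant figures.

Q̄ ≈ 696 W/m²

cos h₀ = −tan(+22.9°) tan(-1.600°) = 0.0118, h₀ = 1.5590 rad.
Bracket: h₀ sin ϕ sin δ + cos ϕ cos δ sin h₀ = 1.5590×0.38912×-0.02792 + 0.92119×0.99961×0.99993 = -0.016937 + 0.920766 = 0.903829.
Q̄ = (S_0/π) × [bracket] = (2419/π) × 0.903829 = 695.9 W/m².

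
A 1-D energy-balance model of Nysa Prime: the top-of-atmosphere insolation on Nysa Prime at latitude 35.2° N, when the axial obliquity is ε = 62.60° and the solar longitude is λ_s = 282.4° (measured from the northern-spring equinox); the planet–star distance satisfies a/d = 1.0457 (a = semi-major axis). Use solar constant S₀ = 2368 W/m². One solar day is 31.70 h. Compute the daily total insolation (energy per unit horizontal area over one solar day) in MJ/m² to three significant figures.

0.00 MJ/m²

Solar declination: sin δ = sin ε · sin λ_s = sin 62.60° × sin 282.4° = -0.86710, so δ = -60.124°.
cos H₀ = −tan(+35.2°) tan(-60.124°) = 1.2280 ≥ 1 ⇒ polar night, H₀ = 0 and Q̄ = 0.
Inverse-square distance factor (a/d)² = 1.0457² = 1.093488.
Daily total = Q̄ × 31.70 h × 3600 s/h = 0.00 MJ/m².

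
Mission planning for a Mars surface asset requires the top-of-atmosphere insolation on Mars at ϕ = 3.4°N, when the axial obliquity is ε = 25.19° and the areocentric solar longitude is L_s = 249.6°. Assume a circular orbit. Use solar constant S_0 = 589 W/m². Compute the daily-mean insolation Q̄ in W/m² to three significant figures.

Q̄ ≈ 165 W/m²

sin δ = sin 25.19° × sin 249.6° = -0.39893, so δ = -23.511°.
cos h₀ = −tan(+3.4°) tan(-23.511°) = 0.0258, h₀ = 1.5449 rad.
Bracket: h₀ sin ϕ sin δ + cos ϕ cos δ sin h₀ = 1.5449×0.05931×-0.39893 + 0.99824×0.91698×0.99967 = -0.036553 + 0.915064 = 0.878511.
Q̄ = (S_0/π) × [bracket] = (589/π) × 0.878511 = 164.7 W/m².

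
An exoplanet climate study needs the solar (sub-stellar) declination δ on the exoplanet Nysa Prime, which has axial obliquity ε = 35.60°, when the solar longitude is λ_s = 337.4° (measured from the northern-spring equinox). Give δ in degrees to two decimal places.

δ = -12.93°

sin δ = sin ε · sin λ_s = sin 35.60° × sin 337.4° = -0.223707.
δ = arcsin(-0.223707) = -12.93°.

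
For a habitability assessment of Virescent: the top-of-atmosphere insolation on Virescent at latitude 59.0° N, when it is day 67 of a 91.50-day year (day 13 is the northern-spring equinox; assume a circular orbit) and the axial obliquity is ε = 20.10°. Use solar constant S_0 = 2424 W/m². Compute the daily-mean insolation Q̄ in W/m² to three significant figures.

Q̄ ≈ 218 W/m²

Solar longitude: L_s = 360° × (67 − 13)/91.50 = 212.459°.
sin δ = sin 20.10° × sin 212.459° = -0.18444, so δ = -10.629°.
cos h₀ = −tan(+59.0°) tan(-10.629°) = 0.3123, h₀ = 1.2532 rad.
Bracket: h₀ sin ϕ sin δ + cos ϕ cos δ sin h₀ = 1.2532×0.85717×-0.18444 + 0.51504×0.98284×0.94998 = -0.198126 + 0.480882 = 0.282756.
Q̄ = (S_0/π) × [bracket] = (2424/π) × 0.282756 = 218.2 W/m².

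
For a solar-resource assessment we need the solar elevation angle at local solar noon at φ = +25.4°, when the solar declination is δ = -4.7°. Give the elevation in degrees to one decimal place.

At local noon the hour angle is zero, so the zenith angle equals |φ − δ| = |+25.4° − (-4.700°)| = 30.100°.
Elevation = 90° − 30.100° = 59.9°.

59.9°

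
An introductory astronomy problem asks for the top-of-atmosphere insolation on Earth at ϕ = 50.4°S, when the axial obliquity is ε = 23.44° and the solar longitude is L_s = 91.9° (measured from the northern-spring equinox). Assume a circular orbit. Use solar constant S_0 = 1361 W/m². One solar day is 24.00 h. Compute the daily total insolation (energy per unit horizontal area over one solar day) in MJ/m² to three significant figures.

6.96 MJ/m²

Solar declination: sin δ = sin ε · sin L_s = sin 23.44° × sin 91.9° = 0.39757, so δ = +23.426°.
cos h₀ = −tan(-50.4°) tan(+23.426°) = 0.5238, h₀ = 1.0195 rad.
Bracket: h₀ sin ϕ sin δ + cos ϕ cos δ sin h₀ = 1.0195×-0.77051×0.39757 + 0.63742×0.91757×0.85187 = -0.312305 + 0.498240 = 0.185935.
Q̄ = (S_0/π) × [bracket] = (1361/π) × 0.185935 = 80.551 W/m².
Daily total = Q̄ × 24.00 h × 3600 s/h = 80.551 × 24.00 × 3600 / 10⁶ = 6.960 MJ/m².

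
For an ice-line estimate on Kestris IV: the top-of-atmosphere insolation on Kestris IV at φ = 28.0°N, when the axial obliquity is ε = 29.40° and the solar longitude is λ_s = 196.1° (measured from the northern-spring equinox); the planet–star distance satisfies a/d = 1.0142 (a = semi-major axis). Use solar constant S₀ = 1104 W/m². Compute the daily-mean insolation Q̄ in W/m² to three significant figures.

Solar declination: sin δ = sin ε · sin λ_s = sin 29.40° × sin 196.1° = -0.13613, so δ = -7.824°.
cos H₀ = −tan(+28.0°) tan(-7.824°) = 0.0731, H₀ = 1.4977 rad.
Bracket: H₀ sin φ sin δ + cos φ cos δ sin H₀ = 1.4977×0.46947×-0.13613 + 0.88295×0.99069×0.99733 = -0.095716 + 0.872394 = 0.776678.
Inverse-square distance factor (a/d)² = 1.0142² = 1.028602.
Q̄ = (S₀/π) × 1.028602 × [bracket] = (1104/π) × 1.028602 × 0.776678 = 280.7 W/m².

Q̄ ≈ 281 W/m²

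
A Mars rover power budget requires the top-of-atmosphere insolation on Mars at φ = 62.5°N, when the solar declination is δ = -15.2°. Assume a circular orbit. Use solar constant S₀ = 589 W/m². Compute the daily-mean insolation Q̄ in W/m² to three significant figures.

Q̄ ≈ 26.7 W/m²

cos H₀ = −tan(+62.5°) tan(-15.200°) = 0.5219, H₀ = 1.0217 rad.
Bracket: H₀ sin φ sin δ + cos φ cos δ sin H₀ = 1.0217×0.88701×-0.26219 + 0.46175×0.96502×0.85299 = -0.237612 + 0.380091 = 0.142479.
Q̄ = (S₀/π) × [bracket] = (589/π) × 0.142479 = 26.71 W/m².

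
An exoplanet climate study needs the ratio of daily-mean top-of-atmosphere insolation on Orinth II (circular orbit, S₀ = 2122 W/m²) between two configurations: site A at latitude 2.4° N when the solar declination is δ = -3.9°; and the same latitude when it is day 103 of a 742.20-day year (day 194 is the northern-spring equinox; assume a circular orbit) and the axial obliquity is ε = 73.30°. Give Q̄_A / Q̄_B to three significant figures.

Q̄_A / Q̄_B ≈ 1.42

— Configuration A (φ=+2.4°):
cos H₀ = −tan(+2.4°) tan(-3.900°) = 0.0029, H₀ = 1.5679 rad.
Bracket: H₀ sin φ sin δ + cos φ cos δ sin H₀ = 1.5679×0.04188×-0.06802 + 0.99912×0.99768×1.00000 = -0.004466 + 0.996802 = 0.992336.
Q̄ = (S₀/π) × [bracket] = (2122/π) × 0.992336 = 670.28 W/m².
— Configuration B (φ=+2.4°):
Solar longitude: λ_s = 360° × (103 − 194)/742.20 = -44.139°, i.e. -44.139° + 360° = 315.861°.
sin δ = sin 73.30° × sin 315.861° = -0.66703, so δ = -41.838°.
cos H₀ = −tan(+2.4°) tan(-41.838°) = 0.0375, H₀ = 1.5333 rad.
Bracket: H₀ sin φ sin δ + cos φ cos δ sin H₀ = 1.5333×0.04188×-0.66703 + 0.99912×0.74503×0.99930 = -0.042833 + 0.743853 = 0.701020.
Q̄ = (S₀/π) × [bracket] = (2122/π) × 0.701020 = 473.51 W/m².
Ratio Q̄_A / Q̄_B = 670.28 / 473.51 = 1.416.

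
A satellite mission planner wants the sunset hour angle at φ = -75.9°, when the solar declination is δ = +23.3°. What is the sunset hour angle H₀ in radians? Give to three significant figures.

H₀ = 0.00 rad

cos H₀ = −tan φ · tan δ = 1.7146 ≥ 1, so the Sun never rises (polar night) and H₀ = 0.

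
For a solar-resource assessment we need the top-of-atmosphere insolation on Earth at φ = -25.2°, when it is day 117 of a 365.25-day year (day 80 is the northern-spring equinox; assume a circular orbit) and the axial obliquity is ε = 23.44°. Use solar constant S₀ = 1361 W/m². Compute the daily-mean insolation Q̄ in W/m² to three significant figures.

Solar longitude: λ_s = 360° × (117 − 80)/365.25 = 36.468°.
sin δ = sin 23.44° × sin 36.468° = 0.23644, so δ = +13.676°.
cos H₀ = −tan(-25.2°) tan(+13.676°) = 0.1145, H₀ = 1.4560 rad.
Bracket: H₀ sin φ sin δ + cos φ cos δ sin H₀ = 1.4560×-0.42578×0.23644 + 0.90483×0.97165×0.99342 = -0.146578 + 0.873393 = 0.726815.
Q̄ = (S₀/π) × [bracket] = (1361/π) × 0.726815 = 314.9 W/m².

Q̄ ≈ 315 W/m²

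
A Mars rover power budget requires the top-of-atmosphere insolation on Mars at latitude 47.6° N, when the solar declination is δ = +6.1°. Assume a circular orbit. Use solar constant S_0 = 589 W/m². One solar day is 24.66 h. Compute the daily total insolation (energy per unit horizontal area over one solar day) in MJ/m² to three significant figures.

13.3 MJ/m²

cos h₀ = −tan(+47.6°) tan(+6.100°) = -0.1170, h₀ = 1.6881 rad.
Bracket: h₀ sin ϕ sin δ + cos ϕ cos δ sin h₀ = 1.6881×0.73846×0.10626 + 0.67430×0.99434×0.99313 = 0.132463 + 0.665877 = 0.798340.
Q̄ = (S_0/π) × [bracket] = (589/π) × 0.798340 = 149.68 W/m².
Daily total = Q̄ × 24.66 h × 3600 s/h = 149.68 × 24.66 × 3600 / 10⁶ = 13.29 MJ/m².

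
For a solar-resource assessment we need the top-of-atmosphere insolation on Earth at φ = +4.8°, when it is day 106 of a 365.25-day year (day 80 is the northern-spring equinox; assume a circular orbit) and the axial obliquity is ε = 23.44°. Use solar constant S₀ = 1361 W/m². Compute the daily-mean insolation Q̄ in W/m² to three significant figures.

Q̄ ≈ 435 W/m²

Solar longitude: λ_s = 360° × (106 − 80)/365.25 = 25.626°.
sin δ = sin 23.44° × sin 25.626° = 0.17204, so δ = +9.907°.
cos H₀ = −tan(+4.8°) tan(+9.907°) = -0.0147, H₀ = 1.5855 rad.
Bracket: H₀ sin φ sin δ + cos φ cos δ sin H₀ = 1.5855×0.08368×0.17204 + 0.99649×0.98509×0.99989 = 0.022825 + 0.981524 = 1.004349.
Q̄ = (S₀/π) × [bracket] = (1361/π) × 1.004349 = 435.1 W/m².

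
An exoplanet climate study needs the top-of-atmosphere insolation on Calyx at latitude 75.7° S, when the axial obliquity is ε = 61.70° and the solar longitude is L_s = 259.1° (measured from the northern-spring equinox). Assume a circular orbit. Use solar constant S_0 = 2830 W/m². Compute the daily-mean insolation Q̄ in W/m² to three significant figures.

Solar declination: sin δ = sin ε · sin L_s = sin 61.70° × sin 259.1° = -0.86459, so δ = -59.836°.
cos h₀ = −tan(-75.7°) tan(-59.836°) = -6.7505 ≤ −1 ⇒ polar day, h₀ = π.
Bracket: h₀ sin ϕ sin δ + cos ϕ cos δ sin h₀ = 3.1416×-0.96902×-0.86459 + 0.24700×0.50247×0.00000 = 2.632048 + 0.000000 = 2.632048.
Q̄ = (S_0/π) × [bracket] = (2830/π) × 2.632048 = 2371 W/m².

Q̄ ≈ 2.37e+03 W/m²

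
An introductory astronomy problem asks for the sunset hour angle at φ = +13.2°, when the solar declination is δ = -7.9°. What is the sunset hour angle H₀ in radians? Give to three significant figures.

H₀ = 1.54 rad

cos H₀ = −tan φ · tan δ = −tan(+13.2°) × tan(-7.900°) = 0.0325, so H₀ = 1.5382 rad = 88.13°.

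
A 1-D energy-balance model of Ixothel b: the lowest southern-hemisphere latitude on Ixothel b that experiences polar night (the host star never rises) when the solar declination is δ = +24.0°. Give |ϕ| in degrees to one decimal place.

|ϕ| = 66.0°

Polar night requires cos h₀ = −tan ϕ tan δ ≥ 1, i.e. tan ϕ tan δ ≤ −1.
The boundary is |tan ϕ| · |tan δ| = 1, so |ϕ| = 90° − |δ| = 90° − 24.0° = 66.0° in the southern hemisphere.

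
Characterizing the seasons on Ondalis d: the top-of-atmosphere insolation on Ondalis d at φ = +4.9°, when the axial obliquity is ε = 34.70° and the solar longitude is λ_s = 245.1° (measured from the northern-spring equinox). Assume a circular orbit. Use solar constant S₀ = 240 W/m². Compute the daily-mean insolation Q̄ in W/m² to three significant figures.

Q̄ ≈ 60.0 W/m²

Solar declination: sin δ = sin ε · sin λ_s = sin 34.70° × sin 245.1° = -0.51636, so δ = -31.089°.
cos H₀ = −tan(+4.9°) tan(-31.089°) = 0.0517, H₀ = 1.5191 rad.
Bracket: H₀ sin φ sin δ + cos φ cos δ sin H₀ = 1.5191×0.08542×-0.51636 + 0.99635×0.85637×0.99866 = -0.067004 + 0.852101 = 0.785097.
Q̄ = (S₀/π) × [bracket] = (240/π) × 0.785097 = 59.98 W/m².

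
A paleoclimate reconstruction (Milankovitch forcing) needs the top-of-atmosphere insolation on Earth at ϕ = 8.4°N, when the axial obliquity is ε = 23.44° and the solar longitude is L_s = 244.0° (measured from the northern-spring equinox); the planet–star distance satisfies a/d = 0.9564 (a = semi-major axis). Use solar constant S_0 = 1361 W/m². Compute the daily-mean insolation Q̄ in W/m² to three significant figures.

Q̄ ≈ 334 W/m²

Solar declination: sin δ = sin ε · sin L_s = sin 23.44° × sin 244.0° = -0.35753, so δ = -20.949°.
cos h₀ = −tan(+8.4°) tan(-20.949°) = 0.0565, h₀ = 1.5142 rad.
Bracket: h₀ sin ϕ sin δ + cos ϕ cos δ sin h₀ = 1.5142×0.14608×-0.35753 + 0.98927×0.93390×0.99840 = -0.079084 + 0.922401 = 0.843317.
Inverse-square distance factor (a/d)² = 0.9564² = 0.914701.
Q̄ = (S_0/π) × 0.914701 × [bracket] = (1361/π) × 0.914701 × 0.843317 = 334.2 W/m².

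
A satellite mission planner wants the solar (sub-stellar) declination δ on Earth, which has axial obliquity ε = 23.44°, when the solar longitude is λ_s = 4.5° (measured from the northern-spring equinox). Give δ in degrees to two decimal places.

δ = +1.79°

sin δ = sin ε · sin λ_s = sin 23.44° × sin 4.5° = 0.031210.
δ = arcsin(0.031210) = +1.79°.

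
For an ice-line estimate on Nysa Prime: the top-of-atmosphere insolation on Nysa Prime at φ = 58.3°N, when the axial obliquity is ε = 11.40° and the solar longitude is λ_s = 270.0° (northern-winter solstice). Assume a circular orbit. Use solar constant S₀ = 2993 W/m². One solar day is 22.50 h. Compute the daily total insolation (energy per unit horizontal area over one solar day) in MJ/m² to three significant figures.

21.5 MJ/m²

Solar declination: sin δ = sin ε · sin λ_s = sin 11.40° × sin 270.0° = -0.19766, so δ = -11.400°.
cos H₀ = −tan(+58.3°) tan(-11.400°) = 0.3265, H₀ = 1.2382 rad.
Bracket: H₀ sin φ sin δ + cos φ cos δ sin H₀ = 1.2382×0.85081×-0.19766 + 0.52547×0.98027×0.94521 = -0.208229 + 0.486880 = 0.278651.
Q̄ = (S₀/π) × [bracket] = (2993/π) × 0.278651 = 265.47 W/m².
Daily total = Q̄ × 22.50 h × 3600 s/h = 265.47 × 22.50 × 3600 / 10⁶ = 21.50 MJ/m².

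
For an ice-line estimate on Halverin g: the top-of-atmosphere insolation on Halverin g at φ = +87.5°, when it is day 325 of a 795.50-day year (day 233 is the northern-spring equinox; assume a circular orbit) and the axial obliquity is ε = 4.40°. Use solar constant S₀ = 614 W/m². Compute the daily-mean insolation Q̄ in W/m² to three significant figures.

Q̄ ≈ 31.3 W/m²

Solar longitude: λ_s = 360° × (325 − 233)/795.50 = 41.634°.
sin δ = sin 4.40° × sin 41.634° = 0.05097, so δ = +2.922°.
cos H₀ = −tan(+87.5°) tan(+2.922°) = -1.1689 ≤ −1 ⇒ polar day, H₀ = π.
Bracket: H₀ sin φ sin δ + cos φ cos δ sin H₀ = 3.1416×0.99905×0.05097 + 0.04362×0.99870×0.00000 = 0.159975 + 0.000000 = 0.159975.
Q̄ = (S₀/π) × [bracket] = (614/π) × 0.159975 = 31.27 W/m².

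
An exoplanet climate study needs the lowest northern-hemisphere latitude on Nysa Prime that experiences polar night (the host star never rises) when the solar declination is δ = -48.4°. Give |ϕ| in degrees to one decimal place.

|ϕ| = 41.6°

Polar night requires cos h₀ = −tan ϕ tan δ ≥ 1, i.e. tan ϕ tan δ ≤ −1.
The boundary is |tan ϕ| · |tan δ| = 1, so |ϕ| = 90° − |δ| = 90° − 48.4° = 41.6° in the northern hemisphere.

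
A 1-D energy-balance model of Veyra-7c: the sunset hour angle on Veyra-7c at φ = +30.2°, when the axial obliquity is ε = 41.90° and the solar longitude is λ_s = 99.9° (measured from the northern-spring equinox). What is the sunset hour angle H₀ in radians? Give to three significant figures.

H₀ = 2.10 rad

Solar declination: sin δ = sin ε · sin λ_s = sin 41.90° × sin 99.9° = 0.65789, so δ = +41.139°.
cos H₀ = −tan φ · tan δ = −tan(+30.2°) × tan(+41.139°) = -0.5084, so H₀ = 2.1041 rad = 120.56°.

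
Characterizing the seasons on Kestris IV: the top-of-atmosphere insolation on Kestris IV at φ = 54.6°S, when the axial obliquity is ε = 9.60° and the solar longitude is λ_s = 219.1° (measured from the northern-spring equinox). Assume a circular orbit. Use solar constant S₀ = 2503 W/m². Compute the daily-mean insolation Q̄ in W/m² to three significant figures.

Q̄ ≈ 571 W/m²

Solar declination: sin δ = sin ε · sin λ_s = sin 9.60° × sin 219.1° = -0.10518, so δ = -6.037°.
cos H₀ = −tan(-54.6°) tan(-6.037°) = -0.1488, H₀ = 1.7202 rad.
Bracket: H₀ sin φ sin δ + cos φ cos δ sin H₀ = 1.7202×-0.81513×-0.10518 + 0.57928×0.99445×0.98886 = 0.147482 + 0.569648 = 0.717130.
Q̄ = (S₀/π) × [bracket] = (2503/π) × 0.717130 = 571.4 W/m².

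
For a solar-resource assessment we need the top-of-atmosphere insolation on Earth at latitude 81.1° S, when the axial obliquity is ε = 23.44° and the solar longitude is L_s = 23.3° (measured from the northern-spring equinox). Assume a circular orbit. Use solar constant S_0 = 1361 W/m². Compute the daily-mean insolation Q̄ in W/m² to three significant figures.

Solar declination: sin δ = sin ε · sin L_s = sin 23.44° × sin 23.3° = 0.15734, so δ = +9.053°.
cos h₀ = −tan(-81.1°) tan(+9.053°) = 1.0174 ≥ 1 ⇒ polar night, h₀ = 0 and Q̄ = 0.

Q̄ ≈ 0.00 W/m²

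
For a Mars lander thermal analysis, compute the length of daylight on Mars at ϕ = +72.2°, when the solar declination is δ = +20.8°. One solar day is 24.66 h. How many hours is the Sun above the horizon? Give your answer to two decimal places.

24.66 h

Sunrise equation: cos h₀ = −tan ϕ · tan δ = -1.1831 ≤ −1, so the Sun never sets (polar day) and h₀ = π.
Daylight = 2h₀/(2π) × 24.66 h = (3.1416/π) × 24.66 = 24.66 h.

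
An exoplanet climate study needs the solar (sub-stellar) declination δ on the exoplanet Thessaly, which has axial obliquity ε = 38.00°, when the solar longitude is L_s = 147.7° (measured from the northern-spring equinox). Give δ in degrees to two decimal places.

δ = +19.21°

sin δ = sin ε · sin L_s = sin 38.00° × sin 147.7° = 0.328980.
δ = arcsin(0.328980) = +19.21°.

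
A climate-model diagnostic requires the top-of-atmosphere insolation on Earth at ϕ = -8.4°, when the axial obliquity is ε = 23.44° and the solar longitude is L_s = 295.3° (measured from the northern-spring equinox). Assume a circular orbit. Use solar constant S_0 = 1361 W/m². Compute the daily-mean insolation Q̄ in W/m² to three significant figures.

Solar declination: sin δ = sin ε · sin L_s = sin 23.44° × sin 295.3° = -0.35963, so δ = -21.078°.
cos h₀ = −tan(-8.4°) tan(-21.078°) = -0.0569, h₀ = 1.6277 rad.
Bracket: h₀ sin ϕ sin δ + cos ϕ cos δ sin h₀ = 1.6277×-0.14608×-0.35963 + 0.98927×0.93309×0.99838 = 0.085511 + 0.921583 = 1.007094.
Q̄ = (S_0/π) × [bracket] = (1361/π) × 1.007094 = 436.3 W/m².

Q̄ ≈ 436 W/m²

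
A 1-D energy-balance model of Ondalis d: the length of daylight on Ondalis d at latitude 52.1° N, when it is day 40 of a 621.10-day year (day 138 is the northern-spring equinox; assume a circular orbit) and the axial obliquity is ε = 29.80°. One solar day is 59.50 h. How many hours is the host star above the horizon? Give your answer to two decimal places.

17.86 h

Solar longitude: λ_s = 360° × (40 − 138)/621.10 = -56.802°, i.e. -56.802° + 360° = 303.198°.
sin δ = sin 29.80° × sin 303.198° = -0.41586, so δ = -24.574°.
cos H₀ = −tan φ · tan δ = −tan(+52.1°) × tan(-24.574°) = 0.5874, so H₀ = 0.9430 rad = 54.03°.
Daylight = 2H₀/(2π) × 59.50 h = (0.9430/π) × 59.50 = 17.86 h.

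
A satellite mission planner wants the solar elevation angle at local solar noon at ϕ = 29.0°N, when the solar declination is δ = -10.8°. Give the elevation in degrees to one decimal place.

At local noon the hour angle is zero, so the zenith angle equals |ϕ − δ| = |+29.0° − (-10.800°)| = 39.800°.
Elevation = 90° − 39.800° = 50.2°.

50.2°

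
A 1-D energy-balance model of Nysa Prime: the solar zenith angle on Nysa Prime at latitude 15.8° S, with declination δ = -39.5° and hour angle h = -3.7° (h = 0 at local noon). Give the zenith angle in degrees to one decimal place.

cos θ_z = sin φ sin δ + cos φ cos δ cos h = 0.173192 + 0.740923 = 0.914115.
θ_z = arccos(0.914115) = 23.9°.

θ_z = 23.9°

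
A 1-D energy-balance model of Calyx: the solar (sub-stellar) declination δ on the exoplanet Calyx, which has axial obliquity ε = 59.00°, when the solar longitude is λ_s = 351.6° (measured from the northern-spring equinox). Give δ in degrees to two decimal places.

δ = -7.19°

sin δ = sin ε · sin λ_s = sin 59.00° × sin 351.6° = -0.125218.
δ = arcsin(-0.125218) = -7.19°.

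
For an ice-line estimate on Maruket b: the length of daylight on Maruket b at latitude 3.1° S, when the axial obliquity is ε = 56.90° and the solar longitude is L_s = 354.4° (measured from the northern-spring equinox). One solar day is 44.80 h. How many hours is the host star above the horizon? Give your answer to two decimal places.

Solar declination: sin δ = sin ε · sin L_s = sin 56.90° × sin 354.4° = -0.08175, so δ = -4.689°.
cos h₀ = −tan ϕ · tan δ = −tan(-3.1°) × tan(-4.689°) = -0.0044, so h₀ = 1.5752 rad = 90.25°.
Daylight = 2h₀/(2π) × 44.80 h = (1.5752/π) × 44.80 = 22.46 h.

22.46 h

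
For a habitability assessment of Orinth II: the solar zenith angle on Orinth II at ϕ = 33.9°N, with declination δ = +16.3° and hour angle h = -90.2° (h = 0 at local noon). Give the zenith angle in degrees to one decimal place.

cos θ_z = sin ϕ sin δ + cos ϕ cos δ cos h = 0.156540 + -0.002781 = 0.153759.
θ_z = arccos(0.153759) = 81.2°.

θ_z = 81.2°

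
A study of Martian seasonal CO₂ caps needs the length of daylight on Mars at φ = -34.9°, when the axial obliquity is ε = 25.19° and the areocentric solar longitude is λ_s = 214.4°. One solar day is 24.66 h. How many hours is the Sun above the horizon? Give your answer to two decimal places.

sin δ = sin 25.19° × sin 214.4° = -0.24046, so δ = -13.914°.
cos H₀ = −tan φ · tan δ = −tan(-34.9°) × tan(-13.914°) = -0.1728, so H₀ = 1.7445 rad = 99.95°.
Daylight = 2H₀/(2π) × 24.66 h = (1.7445/π) × 24.66 = 13.69 h.

13.69 h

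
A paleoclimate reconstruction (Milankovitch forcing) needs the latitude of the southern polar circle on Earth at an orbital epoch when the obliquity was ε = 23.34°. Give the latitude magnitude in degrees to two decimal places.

The polar circle is the lowest latitude that experiences at least one full rotation of continuous darkness at the northern-summer solstice; it lies at |ϕ| = 90° − ε = 90° − 23.34° = 66.66°.

66.66°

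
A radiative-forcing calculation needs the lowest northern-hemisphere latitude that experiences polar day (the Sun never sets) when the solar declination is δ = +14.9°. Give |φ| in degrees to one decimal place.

|φ| = 75.1°

Polar day requires cos H₀ = −tan φ tan δ ≤ −1, i.e. tan φ tan δ ≥ 1.
The boundary is |tan φ| · |tan δ| = 1, so |φ| = 90° − |δ| = 90° − 14.9° = 75.1° in the northern hemisphere.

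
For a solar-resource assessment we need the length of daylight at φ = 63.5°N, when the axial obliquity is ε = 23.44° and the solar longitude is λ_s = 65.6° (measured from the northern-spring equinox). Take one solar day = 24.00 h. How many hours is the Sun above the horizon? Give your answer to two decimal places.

18.83 h

Solar declination: sin δ = sin ε · sin λ_s = sin 23.44° × sin 65.6° = 0.36226, so δ = +21.239°.
cos H₀ = −tan φ · tan δ = −tan(+63.5°) × tan(+21.239°) = -0.7795, so H₀ = 2.4647 rad = 141.22°.
Daylight = 2H₀/(2π) × 24.00 h = (2.4647/π) × 24.00 = 18.83 h.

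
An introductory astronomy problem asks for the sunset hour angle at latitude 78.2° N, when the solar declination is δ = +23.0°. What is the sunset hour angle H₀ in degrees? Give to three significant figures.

Sunrise equation: cos H₀ = −tan φ · tan δ = -2.0318 ≤ −1, so the Sun never sets (polar day) and H₀ = π.

H₀ = 180°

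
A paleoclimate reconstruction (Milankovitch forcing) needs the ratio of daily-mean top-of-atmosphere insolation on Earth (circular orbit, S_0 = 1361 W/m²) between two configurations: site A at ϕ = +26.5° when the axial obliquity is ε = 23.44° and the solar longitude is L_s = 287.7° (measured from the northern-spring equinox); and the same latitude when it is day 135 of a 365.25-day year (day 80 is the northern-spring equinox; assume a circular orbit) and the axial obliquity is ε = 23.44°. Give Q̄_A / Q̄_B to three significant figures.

— Configuration A (ϕ=+26.5°):
Solar declination: sin δ = sin ε · sin L_s = sin 23.44° × sin 287.7° = -0.37896, so δ = -22.269°.
cos h₀ = −tan(+26.5°) tan(-22.269°) = 0.2042, h₀ = 1.3652 rad.
Bracket: h₀ sin ϕ sin δ + cos ϕ cos δ sin h₀ = 1.3652×0.44620×-0.37896 + 0.89493×0.92541×0.97894 = -0.230844 + 0.810736 = 0.579892.
Q̄ = (S_0/π) × [bracket] = (1361/π) × 0.579892 = 251.22 W/m².
— Configuration B (ϕ=+26.5°):
Solar longitude: L_s = 360° × (135 − 80)/365.25 = 54.209°.
sin δ = sin 23.44° × sin 54.209° = 0.32267, so δ = +18.824°.
cos h₀ = −tan(+26.5°) tan(+18.824°) = -0.1700, h₀ = 1.7416 rad.
Bracket: h₀ sin ϕ sin δ + cos ϕ cos δ sin h₀ = 1.7416×0.44620×0.32267 + 0.89493×0.94651×0.98545 = 0.250747 + 0.834735 = 1.085482.
Q̄ = (S_0/π) × [bracket] = (1361/π) × 1.085482 = 470.25 W/m².
Ratio Q̄_A / Q̄_B = 251.22 / 470.25 = 0.5342.

Q̄_A / Q̄_B ≈ 0.534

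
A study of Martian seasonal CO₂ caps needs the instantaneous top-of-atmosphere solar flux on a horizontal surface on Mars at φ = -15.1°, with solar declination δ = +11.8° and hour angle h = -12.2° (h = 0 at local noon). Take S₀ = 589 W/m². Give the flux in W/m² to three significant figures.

513 W/m²

cos θ_z = sin φ sin δ + cos φ cos δ cos h = -0.053272 + 0.923726 = 0.870454.
Flux = S₀ · cos θ_z = 589 × 0.870454 = 512.7 W/m².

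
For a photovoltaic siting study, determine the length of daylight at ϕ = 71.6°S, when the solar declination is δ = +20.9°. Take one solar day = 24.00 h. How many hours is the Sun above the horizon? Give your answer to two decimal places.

cos h₀ = −tan ϕ · tan δ = 1.1479 ≥ 1, so the Sun never rises (polar night) and h₀ = 0.
Daylight = 2h₀/(2π) × 24.00 h = (0.0000/π) × 24.00 = 0.00 h.

0.00 h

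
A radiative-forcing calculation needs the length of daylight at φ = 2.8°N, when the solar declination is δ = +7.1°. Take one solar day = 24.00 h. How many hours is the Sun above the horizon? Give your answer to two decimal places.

12.05 h

cos H₀ = −tan φ · tan δ = −tan(+2.8°) × tan(+7.100°) = -0.0061, so H₀ = 1.5769 rad = 90.35°.
Daylight = 2H₀/(2π) × 24.00 h = (1.5769/π) × 24.00 = 12.05 h.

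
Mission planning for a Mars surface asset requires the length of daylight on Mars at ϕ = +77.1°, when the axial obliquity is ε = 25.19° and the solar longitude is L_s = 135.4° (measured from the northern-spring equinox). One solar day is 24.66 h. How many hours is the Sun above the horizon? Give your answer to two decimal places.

24.66 h

Solar declination: sin δ = sin ε · sin L_s = sin 25.19° × sin 135.4° = 0.29885, so δ = +17.389°.
Sunrise equation: cos h₀ = −tan ϕ · tan δ = -1.3673 ≤ −1, so the Sun never sets (polar day) and h₀ = π.
Daylight = 2h₀/(2π) × 24.66 h = (3.1416/π) × 24.66 = 24.66 h.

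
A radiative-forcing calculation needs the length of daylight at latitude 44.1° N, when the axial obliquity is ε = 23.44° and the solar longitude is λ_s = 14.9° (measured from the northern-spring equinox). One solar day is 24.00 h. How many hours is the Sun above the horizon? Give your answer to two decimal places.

12.76 h

Solar declination: sin δ = sin ε · sin λ_s = sin 23.44° × sin 14.9° = 0.10228, so δ = +5.871°.
cos H₀ = −tan φ · tan δ = −tan(+44.1°) × tan(+5.871°) = -0.0996, so H₀ = 1.6706 rad = 95.72°.
Daylight = 2H₀/(2π) × 24.00 h = (1.6706/π) × 24.00 = 12.76 h.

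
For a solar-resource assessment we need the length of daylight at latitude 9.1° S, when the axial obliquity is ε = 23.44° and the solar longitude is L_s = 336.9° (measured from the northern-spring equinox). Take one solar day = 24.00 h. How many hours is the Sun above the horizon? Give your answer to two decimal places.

Solar declination: sin δ = sin ε · sin L_s = sin 23.44° × sin 336.9° = -0.15607, so δ = -8.979°.
cos h₀ = −tan ϕ · tan δ = −tan(-9.1°) × tan(-8.979°) = -0.0253, so h₀ = 1.5961 rad = 91.45°.
Daylight = 2h₀/(2π) × 24.00 h = (1.5961/π) × 24.00 = 12.19 h.

12.19 h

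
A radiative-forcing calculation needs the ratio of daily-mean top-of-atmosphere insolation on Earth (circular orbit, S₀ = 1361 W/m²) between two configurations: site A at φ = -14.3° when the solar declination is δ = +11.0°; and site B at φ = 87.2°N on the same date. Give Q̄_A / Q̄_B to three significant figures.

Q̄_A / Q̄_B ≈ 1.47

— Configuration A (φ=-14.3°):
cos H₀ = −tan(-14.3°) tan(+11.000°) = 0.0495, H₀ = 1.5212 rad.
Bracket: H₀ sin φ sin δ + cos φ cos δ sin H₀ = 1.5212×-0.24700×0.19081 + 0.96902×0.98163×0.99877 = -0.071694 + 0.950049 = 0.878355.
Q̄ = (S₀/π) × [bracket] = (1361/π) × 0.878355 = 380.52 W/m².
— Configuration B (φ=+87.2°):
cos H₀ = −tan(+87.2°) tan(+11.000°) = -3.9744 ≤ −1 ⇒ polar day, H₀ = π.
Bracket: H₀ sin φ sin δ + cos φ cos δ sin H₀ = 3.1416×0.99881×0.19081 + 0.04885×0.98163×0.00000 = 0.598735 + 0.000000 = 0.598735.
Q̄ = (S₀/π) × [bracket] = (1361/π) × 0.598735 = 259.38 W/m².
Ratio Q̄_A / Q̄_B = 380.52 / 259.38 = 1.467.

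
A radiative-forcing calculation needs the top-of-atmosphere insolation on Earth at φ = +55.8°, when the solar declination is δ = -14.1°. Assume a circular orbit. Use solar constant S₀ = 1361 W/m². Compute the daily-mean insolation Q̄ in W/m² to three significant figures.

Q̄ ≈ 115 W/m²

cos H₀ = −tan(+55.8°) tan(-14.100°) = 0.3696, H₀ = 1.1922 rad.
Bracket: H₀ sin φ sin δ + cos φ cos δ sin H₀ = 1.1922×0.82708×-0.24362 + 0.56208×0.96987×0.92919 = -0.240220 + 0.506543 = 0.266323.
Q̄ = (S₀/π) × [bracket] = (1361/π) × 0.266323 = 115.4 W/m².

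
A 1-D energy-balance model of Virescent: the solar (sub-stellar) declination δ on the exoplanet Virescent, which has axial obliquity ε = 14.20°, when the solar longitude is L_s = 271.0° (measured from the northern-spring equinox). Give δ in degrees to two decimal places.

δ = -14.20°

sin δ = sin ε · sin L_s = sin 14.20° × sin 271.0° = -0.245270.
δ = arcsin(-0.245270) = -14.20°.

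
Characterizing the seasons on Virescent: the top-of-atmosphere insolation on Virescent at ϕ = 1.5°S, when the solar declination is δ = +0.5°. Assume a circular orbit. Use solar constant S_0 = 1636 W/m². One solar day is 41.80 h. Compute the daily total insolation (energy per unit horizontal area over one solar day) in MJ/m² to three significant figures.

78.3 MJ/m²

cos h₀ = −tan(-1.5°) tan(+0.500°) = 0.0002, h₀ = 1.5706 rad.
Bracket: h₀ sin ϕ sin δ + cos ϕ cos δ sin h₀ = 1.5706×-0.02618×0.00873 + 0.99966×0.99996×1.00000 = -0.000359 + 0.999620 = 0.999261.
Q̄ = (S_0/π) × [bracket] = (1636/π) × 0.999261 = 520.37 W/m².
Daily total = Q̄ × 41.80 h × 3600 s/h = 520.37 × 41.80 × 3600 / 10⁶ = 78.31 MJ/m².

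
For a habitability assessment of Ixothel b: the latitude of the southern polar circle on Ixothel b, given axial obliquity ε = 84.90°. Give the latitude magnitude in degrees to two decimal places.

The polar circle is the lowest latitude that experiences at least one full rotation of continuous darkness at the northern-summer solstice; it lies at |φ| = 90° − ε = 90° − 84.90° = 5.10°.

5.10°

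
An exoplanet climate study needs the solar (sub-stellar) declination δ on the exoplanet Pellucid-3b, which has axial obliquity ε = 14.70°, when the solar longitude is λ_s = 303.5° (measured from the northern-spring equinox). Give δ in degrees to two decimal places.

sin δ = sin ε · sin λ_s = sin 14.70° × sin 303.5° = -0.211605.
δ = arcsin(-0.211605) = -12.22°.

δ = -12.22°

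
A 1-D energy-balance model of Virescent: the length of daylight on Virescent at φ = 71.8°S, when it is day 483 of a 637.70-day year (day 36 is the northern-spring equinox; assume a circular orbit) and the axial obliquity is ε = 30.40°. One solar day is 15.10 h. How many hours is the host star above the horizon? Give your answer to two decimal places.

15.10 h

Solar longitude: λ_s = 360° × (483 − 36)/637.70 = 252.344°.
sin δ = sin 30.40° × sin 252.344° = -0.48220, so δ = -28.829°.
Sunrise equation: cos H₀ = −tan φ · tan δ = -1.6741 ≤ −1, so the host star never sets (polar day) and H₀ = π.
Daylight = 2H₀/(2π) × 15.10 h = (3.1416/π) × 15.10 = 15.10 h.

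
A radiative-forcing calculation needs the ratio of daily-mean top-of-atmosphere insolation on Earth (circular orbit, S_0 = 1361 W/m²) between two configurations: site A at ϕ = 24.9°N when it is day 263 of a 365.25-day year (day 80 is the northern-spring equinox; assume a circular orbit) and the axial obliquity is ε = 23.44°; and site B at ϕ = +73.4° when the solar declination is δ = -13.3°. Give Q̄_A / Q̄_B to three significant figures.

— Configuration A (ϕ=+24.9°):
Solar longitude: L_s = 360° × (263 − 80)/365.25 = 180.370°.
sin δ = sin 23.44° × sin 180.370° = -0.00257, so δ = -0.147°.
cos h₀ = −tan(+24.9°) tan(-0.147°) = 0.0012, h₀ = 1.5696 rad.
Bracket: h₀ sin ϕ sin δ + cos ϕ cos δ sin h₀ = 1.5696×0.42104×-0.00257 + 0.90704×1.00000×1.00000 = -0.001698 + 0.907040 = 0.905342.
Q̄ = (S_0/π) × [bracket] = (1361/π) × 0.905342 = 392.21 W/m².
— Configuration B (ϕ=+73.4°):
cos h₀ = −tan(+73.4°) tan(-13.300°) = 0.7930, h₀ = 0.6552 rad.
Bracket: h₀ sin ϕ sin δ + cos ϕ cos δ sin h₀ = 0.6552×0.95832×-0.23005 + 0.28569×0.97318×0.60928 = -0.144446 + 0.169397 = 0.024951.
Q̄ = (S_0/π) × [bracket] = (1361/π) × 0.024951 = 10.809 W/m².
Ratio Q̄_A / Q̄_B = 392.21 / 10.809 = 36.29.

Q̄_A / Q̄_B ≈ 36.3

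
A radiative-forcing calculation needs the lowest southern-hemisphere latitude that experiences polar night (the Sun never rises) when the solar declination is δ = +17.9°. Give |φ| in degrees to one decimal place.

Polar night requires cos H₀ = −tan φ tan δ ≥ 1, i.e. tan φ tan δ ≤ −1.
The boundary is |tan φ| · |tan δ| = 1, so |φ| = 90° − |δ| = 90° − 17.9° = 72.1° in the southern hemisphere.

|φ| = 72.1°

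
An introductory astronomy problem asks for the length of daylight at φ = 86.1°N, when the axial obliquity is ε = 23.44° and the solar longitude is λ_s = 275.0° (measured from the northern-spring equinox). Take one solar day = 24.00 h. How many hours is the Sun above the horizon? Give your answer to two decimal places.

Solar declination: sin δ = sin ε · sin λ_s = sin 23.44° × sin 275.0° = -0.39627, so δ = -23.346°.
cos H₀ = −tan φ · tan δ = 6.3311 ≥ 1, so the Sun never rises (polar night) and H₀ = 0.
Daylight = 2H₀/(2π) × 24.00 h = (0.0000/π) × 24.00 = 0.00 h.

0.00 h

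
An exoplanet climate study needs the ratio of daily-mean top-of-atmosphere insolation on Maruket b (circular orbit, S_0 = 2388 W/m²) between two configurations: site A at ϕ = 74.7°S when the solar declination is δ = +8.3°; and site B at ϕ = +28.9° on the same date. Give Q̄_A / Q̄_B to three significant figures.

— Configuration A (ϕ=-74.7°):
cos h₀ = −tan(-74.7°) tan(+8.300°) = 0.5333, h₀ = 1.0083 rad.
Bracket: h₀ sin ϕ sin δ + cos ϕ cos δ sin h₀ = 1.0083×-0.96456×0.14436 + 0.26387×0.98953×0.84595 = -0.140400 + 0.220884 = 0.080484.
Q̄ = (S_0/π) × [bracket] = (2388/π) × 0.080484 = 61.178 W/m².
— Configuration B (ϕ=+28.9°):
cos h₀ = −tan(+28.9°) tan(+8.300°) = -0.0805, h₀ = 1.6514 rad.
Bracket: h₀ sin ϕ sin δ + cos ϕ cos δ sin h₀ = 1.6514×0.48328×0.14436 + 0.87546×0.98953×0.99675 = 0.115212 + 0.863478 = 0.978690.
Q̄ = (S_0/π) × [bracket] = (2388/π) × 0.978690 = 743.93 W/m².
Ratio Q̄_A / Q̄_B = 61.178 / 743.93 = 0.08224.

Q̄_A / Q̄_B ≈ 0.0822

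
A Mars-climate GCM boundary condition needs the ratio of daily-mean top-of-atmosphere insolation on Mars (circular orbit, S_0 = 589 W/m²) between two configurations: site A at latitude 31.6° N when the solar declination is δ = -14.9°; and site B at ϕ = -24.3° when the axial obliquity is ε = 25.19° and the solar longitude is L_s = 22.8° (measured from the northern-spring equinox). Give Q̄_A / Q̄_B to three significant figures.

— Configuration A (ϕ=+31.6°):
cos h₀ = −tan(+31.6°) tan(-14.900°) = 0.1637, h₀ = 1.4064 rad.
Bracket: h₀ sin ϕ sin δ + cos ϕ cos δ sin h₀ = 1.4064×0.52399×-0.25713 + 0.85173×0.96638×0.98651 = -0.189489 + 0.811991 = 0.622502.
Q̄ = (S_0/π) × [bracket] = (589/π) × 0.622502 = 116.71 W/m².
— Configuration B (ϕ=-24.3°):
Solar declination: sin δ = sin ε · sin L_s = sin 25.19° × sin 22.8° = 0.16493, so δ = +9.493°.
cos h₀ = −tan(-24.3°) tan(+9.493°) = 0.0755, h₀ = 1.4952 rad.
Bracket: h₀ sin ϕ sin δ + cos ϕ cos δ sin h₀ = 1.4952×-0.41151×0.16493 + 0.91140×0.98630×0.99715 = -0.101480 + 0.896352 = 0.794872.
Q̄ = (S_0/π) × [bracket] = (589/π) × 0.794872 = 149.03 W/m².
Ratio Q̄_A / Q̄_B = 116.71 / 149.03 = 0.7831.

Q̄_A / Q̄_B ≈ 0.783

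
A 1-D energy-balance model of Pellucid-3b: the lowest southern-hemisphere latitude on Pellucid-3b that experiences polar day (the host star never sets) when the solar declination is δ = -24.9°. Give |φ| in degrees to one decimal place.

Polar day requires cos H₀ = −tan φ tan δ ≤ −1, i.e. tan φ tan δ ≥ 1.
The boundary is |tan φ| · |tan δ| = 1, so |φ| = 90° − |δ| = 90° − 24.9° = 65.1° in the southern hemisphere.

|φ| = 65.1°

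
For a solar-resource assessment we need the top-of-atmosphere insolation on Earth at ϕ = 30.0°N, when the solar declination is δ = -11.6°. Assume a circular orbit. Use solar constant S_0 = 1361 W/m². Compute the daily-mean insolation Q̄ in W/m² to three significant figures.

cos h₀ = −tan(+30.0°) tan(-11.600°) = 0.1185, h₀ = 1.4520 rad.
Bracket: h₀ sin ϕ sin δ + cos ϕ cos δ sin h₀ = 1.4520×0.50000×-0.20108 + 0.86603×0.97958×0.99295 = -0.145984 + 0.842365 = 0.696381.
Q̄ = (S_0/π) × [bracket] = (1361/π) × 0.696381 = 301.7 W/m².

Q̄ ≈ 302 W/m²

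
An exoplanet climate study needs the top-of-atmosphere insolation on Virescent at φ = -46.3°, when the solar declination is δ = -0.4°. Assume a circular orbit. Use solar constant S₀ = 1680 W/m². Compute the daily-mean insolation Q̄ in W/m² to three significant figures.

Q̄ ≈ 374 W/m²

cos H₀ = −tan(-46.3°) tan(-0.400°) = -0.0073, H₀ = 1.5781 rad.
Bracket: H₀ sin φ sin δ + cos φ cos δ sin H₀ = 1.5781×-0.72297×-0.00698 + 0.69088×0.99998×0.99997 = 0.007964 + 0.690845 = 0.698809.
Q̄ = (S₀/π) × [bracket] = (1680/π) × 0.698809 = 373.7 W/m².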